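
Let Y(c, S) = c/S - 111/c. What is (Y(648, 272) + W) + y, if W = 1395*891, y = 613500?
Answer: 6816874159/3672 ≈ 1.8564e+6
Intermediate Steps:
Y(c, S) = -111/c + c/S
W = 1242945
(Y(648, 272) + W) + y = ((-111/648 + 648/272) + 1242945) + 613500 = ((-111*1/648 + 648*(1/272)) + 1242945) + 613500 = ((-37/216 + 81/34) + 1242945) + 613500 = (8119/3672 + 1242945) + 613500 = 4564102159/3672 + 613500 = 6816874159/3672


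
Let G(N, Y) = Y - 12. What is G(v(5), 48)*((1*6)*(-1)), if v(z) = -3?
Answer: -216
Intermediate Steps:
G(N, Y) = -12 + Y
G(v(5), 48)*((1*6)*(-1)) = (-12 + 48)*((1*6)*(-1)) = 36*(6*(-1)) = 36*(-6) = -216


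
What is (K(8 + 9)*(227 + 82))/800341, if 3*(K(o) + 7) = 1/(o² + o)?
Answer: -661775/244904346 ≈ -0.0027022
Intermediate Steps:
K(o) = -7 + 1/(3*(o + o²)) (K(o) = -7 + 1/(3*(o² + o)) = -7 + 1/(3*(o + o²)))
(K(8 + 9)*(227 + 82))/800341 = (((1 - 21*(8 + 9) - 21*(8 + 9)²)/(3*(8 + 9)*(1 + (8 + 9))))*(227 + 82))/800341 = (((⅓)*(1 - 21*17 - 21*17²)/(17*(1 + 17)))*309)*(1/800341) = (((⅓)*(1/17)*(1 - 357 - 21*289)/18)*309)*(1/800341) = (((⅓)*(1/17)*(1/18)*(1 - 357 - 6069))*309)*(1/800341) = (((⅓)*(1/17)*(1/18)*(-6425))*309)*(1/800341) = -6425/918*309*(1/800341) = -661775/306*1/800341 = -661775/244904346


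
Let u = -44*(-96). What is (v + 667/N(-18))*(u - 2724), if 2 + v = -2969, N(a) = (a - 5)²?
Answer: -102456000/23 ≈ -4.4546e+6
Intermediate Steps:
N(a) = (-5 + a)²
u = 4224
v = -2971 (v = -2 - 2969 = -2971)
(v + 667/N(-18))*(u - 2724) = (-2971 + 667/((-5 - 18)²))*(4224 - 2724) = (-2971 + 667/((-23)²))*1500 = (-2971 + 667/529)*1500 = (-2971 + 667*(1/529))*1500 = (-2971 + 29/23)*1500 = -68304/23*1500 = -102456000/23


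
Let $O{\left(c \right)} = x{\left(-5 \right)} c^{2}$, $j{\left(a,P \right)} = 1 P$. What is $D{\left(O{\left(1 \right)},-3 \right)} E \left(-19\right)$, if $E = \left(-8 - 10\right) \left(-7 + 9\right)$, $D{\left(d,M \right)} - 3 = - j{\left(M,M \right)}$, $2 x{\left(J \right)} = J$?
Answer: $4104$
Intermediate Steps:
$x{\left(J \right)} = \frac{J}{2}$
$j{\left(a,P \right)} = P$
$O{\left(c \right)} = - \frac{5 c^{2}}{2}$ ($O{\left(c \right)} = \frac{1}{2} \left(-5\right) c^{2} = - \frac{5 c^{2}}{2}$)
$D{\left(d,M \right)} = 3 - M$
$E = -36$ ($E = \left(-18\right) 2 = -36$)
$D{\left(O{\left(1 \right)},-3 \right)} E \left(-19\right) = \left(3 - -3\right) \left(-36\right) \left(-19\right) = \left(3 + 3\right) \left(-36\right) \left(-19\right) = 6 \left(-36\right) \left(-19\right) = \left(-216\right) \left(-19\right) = 4104$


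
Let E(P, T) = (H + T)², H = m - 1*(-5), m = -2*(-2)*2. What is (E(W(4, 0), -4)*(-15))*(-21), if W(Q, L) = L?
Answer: 25515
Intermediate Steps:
m = 8 (m = 4*2 = 8)
H = 13 (H = 8 - 1*(-5) = 8 + 5 = 13)
E(P, T) = (13 + T)²
(E(W(4, 0), -4)*(-15))*(-21) = ((13 - 4)²*(-15))*(-21) = (9²*(-15))*(-21) = (81*(-15))*(-21) = -1215*(-21) = 25515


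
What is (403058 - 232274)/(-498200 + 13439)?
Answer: -56928/161587 ≈ -0.35231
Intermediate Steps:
(403058 - 232274)/(-498200 + 13439) = 170784/(-484761) = 170784*(-1/484761) = -56928/161587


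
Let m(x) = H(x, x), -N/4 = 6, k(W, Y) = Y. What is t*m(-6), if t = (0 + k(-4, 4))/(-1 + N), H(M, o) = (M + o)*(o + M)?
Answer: -576/25 ≈ -23.040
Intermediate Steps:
N = -24 (N = -4*6 = -24)
H(M, o) = (M + o)**2 (H(M, o) = (M + o)*(M + o) = (M + o)**2)
m(x) = 4*x**2 (m(x) = (x + x)**2 = (2*x)**2 = 4*x**2)
t = -4/25 (t = (0 + 4)/(-1 - 24) = 4/(-25) = 4*(-1/25) = -4/25 ≈ -0.16000)
t*m(-6) = -16*(-6)**2/25 = -16*36/25 = -4/25*144 = -576/25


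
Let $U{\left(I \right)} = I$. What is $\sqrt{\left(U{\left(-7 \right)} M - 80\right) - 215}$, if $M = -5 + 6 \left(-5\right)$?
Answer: $5 i \sqrt{2} \approx 7.0711 i$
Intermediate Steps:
$M = -35$ ($M = -5 - 30 = -35$)
$\sqrt{\left(U{\left(-7 \right)} M - 80\right) - 215} = \sqrt{\left(\left(-7\right) \left(-35\right) - 80\right) - 215} = \sqrt{\left(245 - 80\right) - 215} = \sqrt{165 - 215} = \sqrt{-50} = 5 i \sqrt{2}$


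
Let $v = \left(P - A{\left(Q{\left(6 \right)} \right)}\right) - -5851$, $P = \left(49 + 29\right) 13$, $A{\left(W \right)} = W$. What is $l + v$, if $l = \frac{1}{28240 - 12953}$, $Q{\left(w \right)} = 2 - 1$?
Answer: $\frac{104929969}{15287} \approx 6864.0$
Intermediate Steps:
$Q{\left(w \right)} = 1$ ($Q{\left(w \right)} = 2 - 1 = 1$)
$P = 1014$ ($P = 78 \cdot 13 = 1014$)
$l = \frac{1}{15287} \approx 6.5415 \cdot 10^{-5}$
$v = 6864$ ($v = \left(1014 - 1\right) - -5851 = \left(1014 - 1\right) + 5851 = 1013 + 5851 = 6864$)
$l + v = \frac{1}{15287} + 6864 = \frac{104929969}{15287}$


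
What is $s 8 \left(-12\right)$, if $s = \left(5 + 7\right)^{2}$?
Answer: $-13824$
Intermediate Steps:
$s = 144$ ($s = 12^{2} = 144$)
$s 8 \left(-12\right) = 144 \cdot 8 \left(-12\right) = 144 \left(-96\right) = -13824$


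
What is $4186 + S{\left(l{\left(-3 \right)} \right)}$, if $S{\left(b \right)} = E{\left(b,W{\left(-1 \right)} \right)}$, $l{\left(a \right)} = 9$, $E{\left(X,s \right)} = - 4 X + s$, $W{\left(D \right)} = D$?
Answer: $4149$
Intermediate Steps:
$E{\left(X,s \right)} = s - 4 X$
$S{\left(b \right)} = -1 - 4 b$
$4186 + S{\left(l{\left(-3 \right)} \right)} = 4186 - 37 = 4149$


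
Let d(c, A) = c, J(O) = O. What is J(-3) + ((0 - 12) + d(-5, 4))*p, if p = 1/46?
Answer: -155/46 ≈ -3.3696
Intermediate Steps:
p = 1/46 ≈ 0.021739
J(-3) + ((0 - 12) + d(-5, 4))*p = -3 + ((0 - 12) - 5)*(1/46) = -3 + (-12 - 5)*(1/46) = -3 - 17*1/46 = -3 - 17/46 = -155/46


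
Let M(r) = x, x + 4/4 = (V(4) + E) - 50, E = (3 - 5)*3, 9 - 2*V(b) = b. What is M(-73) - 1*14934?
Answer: -29977/2 ≈ -14989.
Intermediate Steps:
V(b) = 9/2 - b/2
E = -6 (E = -2*3 = -6)
x = -109/2 (x = -1 + (((9/2 - ½*4) - 6) - 50) = -1 + (((9/2 - 2) - 6) - 50) = -1 + ((5/2 - 6) - 50) = -1 + (-7/2 - 50) = -1 - 107/2 = -109/2 ≈ -54.500)
M(r) = -109/2
M(-73) - 1*14934 = -109/2 - 1*14934 = -109/2 - 14934 = -29977/2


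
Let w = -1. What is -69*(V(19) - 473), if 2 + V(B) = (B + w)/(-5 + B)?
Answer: 228804/7 ≈ 32686.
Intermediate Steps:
V(B) = -2 + (-1 + B)/(-5 + B) (V(B) = -2 + (B - 1)/(-5 + B) = -2 + (-1 + B)/(-5 + B))
-69*(V(19) - 473) = -69*((9 - 1*19)/(-5 + 19) - 473) = -69*((9 - 19)/14 - 473) = -69*((1/14)*(-10) - 473) = -69*(-5/7 - 473) = -69*(-3316/7) = 228804/7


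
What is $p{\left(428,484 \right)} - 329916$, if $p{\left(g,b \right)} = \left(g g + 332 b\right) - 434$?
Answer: $13522$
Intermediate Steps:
$p{\left(g,b \right)} = -434 + g^{2} + 332 b$ ($p{\left(g,b \right)} = \left(g^{2} + 332 b\right) - 434 = -434 + g^{2} + 332 b$)
$p{\left(428,484 \right)} - 329916 = \left(-434 + 428^{2} + 332 \cdot 484\right) - 329916 = \left(-434 + 183184 + 160688\right) - 329916 = 343438 - 329916 = 13522$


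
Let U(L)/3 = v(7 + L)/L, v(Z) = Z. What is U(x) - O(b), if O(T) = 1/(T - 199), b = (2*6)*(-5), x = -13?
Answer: 4675/3367 ≈ 1.3885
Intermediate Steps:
b = -60 (b = 12*(-5) = -60)
U(L) = 3*(7 + L)/L (U(L) = 3*((7 + L)/L) = 3*(7 + L)/L)
O(T) = 1/(-199 + T)
U(x) - O(b) = (3 + 21/(-13)) - 1/(-199 - 60) = (3 + 21*(-1/13)) - 1/(-259) = (3 - 21/13) - 1*(-1/259) = 18/13 + 1/259 = 4675/3367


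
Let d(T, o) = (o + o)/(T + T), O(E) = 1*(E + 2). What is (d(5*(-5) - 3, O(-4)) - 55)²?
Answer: 591361/196 ≈ 3017.1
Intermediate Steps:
O(E) = 2 + E (O(E) = 1*(2 + E) = 2 + E)
d(T, o) = o/T (d(T, o) = (2*o)/((2*T)) = (2*o)*(1/(2*T)) = o/T)
(d(5*(-5) - 3, O(-4)) - 55)² = ((2 - 4)/(5*(-5) - 3) - 55)² = (-2/(-25 - 3) - 55)² = (-2/(-28) - 55)² = (-2*(-1/28) - 55)² = (1/14 - 55)² = (-769/14)² = 591361/196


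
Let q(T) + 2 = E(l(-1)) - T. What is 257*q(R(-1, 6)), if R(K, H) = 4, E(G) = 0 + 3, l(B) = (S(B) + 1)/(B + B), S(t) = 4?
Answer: -771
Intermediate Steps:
l(B) = 5/(2*B) (l(B) = (4 + 1)/(B + B) = 5/((2*B)) = 5*(1/(2*B)) = 5/(2*B))
E(G) = 3
q(T) = 1 - T (q(T) = -2 + (3 - T) = 1 - T)
257*q(R(-1, 6)) = 257*(1 - 1*4) = 257*(1 - 4) = 257*(-3) = -771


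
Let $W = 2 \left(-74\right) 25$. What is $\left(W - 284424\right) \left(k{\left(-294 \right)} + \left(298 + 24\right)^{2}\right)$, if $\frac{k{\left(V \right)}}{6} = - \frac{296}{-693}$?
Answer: $- \frac{6901029645904}{231} \approx -2.9875 \cdot 10^{10}$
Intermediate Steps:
$W = -3700$ ($W = \left(-148\right) 25 = -3700$)
$k{\left(V \right)} = \frac{592}{231}$ ($k{\left(V \right)} = 6 \left(- \frac{296}{-693}\right) = 6 \left(\left(-296\right) \left(- \frac{1}{693}\right)\right) = 6 \cdot \frac{296}{693} = \frac{592}{231}$)
$\left(W - 284424\right) \left(k{\left(-294 \right)} + \left(298 + 24\right)^{2}\right) = \left(-3700 - 284424\right) \left(\frac{592}{231} + \left(298 + 24\right)^{2}\right) = - 288124 \left(\frac{592}{231} + 322^{2}\right) = - 288124 \left(\frac{592}{231} + 103684\right) = \left(-288124\right) \frac{23951596}{231} = - \frac{6901029645904}{231}$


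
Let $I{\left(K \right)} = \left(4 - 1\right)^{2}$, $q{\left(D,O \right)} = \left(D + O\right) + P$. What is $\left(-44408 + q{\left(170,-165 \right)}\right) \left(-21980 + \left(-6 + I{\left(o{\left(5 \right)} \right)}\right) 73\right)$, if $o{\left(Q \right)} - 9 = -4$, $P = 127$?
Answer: $963490036$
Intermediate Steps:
$o{\left(Q \right)} = 5$ ($o{\left(Q \right)} = 9 - 4 = 5$)
$q{\left(D,O \right)} = 127 + D + O$ ($q{\left(D,O \right)} = \left(D + O\right) + 127 = 127 + D + O$)
$I{\left(K \right)} = 9$ ($I{\left(K \right)} = 3^{2} = 9$)
$\left(-44408 + q{\left(170,-165 \right)}\right) \left(-21980 + \left(-6 + I{\left(o{\left(5 \right)} \right)}\right) 73\right) = \left(-44408 + \left(127 + 170 - 165\right)\right) \left(-21980 + \left(-6 + 9\right) 73\right) = \left(-44408 + 132\right) \left(-21980 + 3 \cdot 73\right) = - 44276 \left(-21980 + 219\right) = \left(-44276\right) \left(-21761\right) = 963490036$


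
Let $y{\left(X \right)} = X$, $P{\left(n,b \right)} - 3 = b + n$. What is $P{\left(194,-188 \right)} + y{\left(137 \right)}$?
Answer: $146$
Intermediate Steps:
$P{\left(n,b \right)} = 3 + b + n$ ($P{\left(n,b \right)} = 3 + \left(b + n\right) = 3 + b + n$)
$P{\left(194,-188 \right)} + y{\left(137 \right)} = \left(3 - 188 + 194\right) + 137 = 9 + 137 = 146$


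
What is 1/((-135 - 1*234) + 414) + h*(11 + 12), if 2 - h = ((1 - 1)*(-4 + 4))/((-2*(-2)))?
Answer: 2071/45 ≈ 46.022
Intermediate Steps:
h = 2 (h = 2 - (1 - 1)*(-4 + 4)/((-2*(-2))) = 2 - 0*0/4 = 2 - 0/4 = 2 - 1*0 = 2 + 0 = 2)
1/((-135 - 1*234) + 414) + h*(11 + 12) = 1/((-135 - 1*234) + 414) + 2*(11 + 12) = 1/((-135 - 234) + 414) + 2*23 = 1/(-369 + 414) + 46 = 1/45 + 46 = 2071/45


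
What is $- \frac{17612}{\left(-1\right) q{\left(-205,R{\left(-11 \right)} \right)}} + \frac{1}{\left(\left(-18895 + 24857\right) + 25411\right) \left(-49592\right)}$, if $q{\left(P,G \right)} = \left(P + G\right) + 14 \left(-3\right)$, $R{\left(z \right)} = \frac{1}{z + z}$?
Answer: $- \frac{602835793112059}{8456043749960} \approx -71.291$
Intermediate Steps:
$R{\left(z \right)} = \frac{1}{2 z}$
$q{\left(P,G \right)} = -42 + G + P$ ($q{\left(P,G \right)} = \left(G + P\right) - 42 = -42 + G + P$)
$- \frac{17612}{\left(-1\right) q{\left(-205,R{\left(-11 \right)} \right)}} + \frac{1}{\left(\left(-18895 + 24857\right) + 25411\right) \left(-49592\right)} = - \frac{17612}{\left(-1\right) \left(-42 + \frac{1}{2 \left(-11\right)} - 205\right)} + \frac{1}{\left(\left(-18895 + 24857\right) + 25411\right) \left(-49592\right)} = - \frac{17612}{\left(-1\right) \left(-42 + \frac{1}{2} \left(- \frac{1}{11}\right) - 205\right)} + \frac{1}{5962 + 25411} \left(- \frac{1}{49592}\right) = - \frac{17612}{\left(-1\right) \left(-42 - \frac{1}{22} - 205\right)} + \frac{1}{31373} \left(- \frac{1}{49592}\right) = - \frac{17612}{\left(-1\right) \left(- \frac{5435}{22}\right)} + \frac{1}{31373} \left(- \frac{1}{49592}\right) = - \frac{17612}{\frac{5435}{22}} - \frac{1}{1555849816} = \left(-17612\right) \frac{22}{5435} - \frac{1}{1555849816} = - \frac{387464}{5435} - \frac{1}{1555849816} = - \frac{602835793112059}{8456043749960}$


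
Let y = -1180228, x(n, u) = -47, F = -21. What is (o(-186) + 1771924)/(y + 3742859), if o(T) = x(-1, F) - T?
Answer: 104239/150743 ≈ 0.69150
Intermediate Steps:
o(T) = -47 - T
(o(-186) + 1771924)/(y + 3742859) = ((-47 - 1*(-186)) + 1771924)/(-1180228 + 3742859) = ((-47 + 186) + 1771924)/2562631 = (139 + 1771924)*(1/2562631) = 1772063*(1/2562631) = 104239/150743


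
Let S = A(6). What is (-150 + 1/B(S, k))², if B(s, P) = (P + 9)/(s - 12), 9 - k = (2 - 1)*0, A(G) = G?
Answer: 203401/9 ≈ 22600.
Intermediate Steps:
k = 9 (k = 9 - (2 - 1)*0 = 9 - 0 = 9 - 1*0 = 9 + 0 = 9)
S = 6
B(s, P) = (9 + P)/(-12 + s)
(-150 + 1/B(S, k))² = (-150 + 1/((9 + 9)/(-12 + 6)))² = (-150 + 1/(18/(-6)))² = (-150 + 1/(-⅙*18))² = (-150 + 1/(-3))² = (-150 - ⅓)² = (-451/3)² = 203401/9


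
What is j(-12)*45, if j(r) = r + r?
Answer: -1080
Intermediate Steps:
j(r) = 2*r
j(-12)*45 = (2*(-12))*45 = -24*45 = -1080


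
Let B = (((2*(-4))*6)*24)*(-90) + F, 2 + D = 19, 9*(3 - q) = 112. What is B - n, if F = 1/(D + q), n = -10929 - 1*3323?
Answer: 8019385/68 ≈ 1.1793e+5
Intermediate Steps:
q = -85/9 (q = 3 - 1/9*112 = 3 - 112/9 = -85/9 ≈ -9.4444)
D = 17 (D = -2 + 19 = 17)
n = -14252 (n = -10929 - 3323 = -14252)
F = 9/68 (F = 1/(17 - 85/9) = 1/(68/9) = 9/68 ≈ 0.13235)
B = 7050249/68 (B = (((2*(-4))*6)*24)*(-90) + 9/68 = (-8*6*24)*(-90) + 9/68 = -48*24*(-90) + 9/68 = -1152*(-90) + 9/68 = 103680 + 9/68 = 7050249/68 ≈ 1.0368e+5)
B - n = 7050249/68 - 1*(-14252) = 7050249/68 + 14252 = 8019385/68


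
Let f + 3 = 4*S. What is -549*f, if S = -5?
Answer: 12627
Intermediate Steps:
f = -23 (f = -3 + 4*(-5) = -3 - 20 = -23)
-549*f = -549*(-23) = 12627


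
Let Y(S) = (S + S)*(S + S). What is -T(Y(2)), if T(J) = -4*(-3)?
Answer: -12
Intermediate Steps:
Y(S) = 4*S**2 (Y(S) = (2*S)*(2*S) = 4*S**2)
T(J) = 12
-T(Y(2)) = -1*12 = -12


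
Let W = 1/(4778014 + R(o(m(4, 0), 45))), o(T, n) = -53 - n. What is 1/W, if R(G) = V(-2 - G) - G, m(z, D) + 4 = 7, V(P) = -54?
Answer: 4778058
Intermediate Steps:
m(z, D) = 3 (m(z, D) = -4 + 7 = 3)
R(G) = -54 - G
W = 1/4778058 (W = 1/(4778014 + (-54 - (-53 - 1*45))) = 1/(4778014 + (-54 - (-53 - 45))) = 1/(4778014 + (-54 - 1*(-98))) = 1/(4778014 + (-54 + 98)) = 1/(4778014 + 44) = 1/4778058 ≈ 2.0929e-7)
1/W = 1/(1/4778058) = 4778058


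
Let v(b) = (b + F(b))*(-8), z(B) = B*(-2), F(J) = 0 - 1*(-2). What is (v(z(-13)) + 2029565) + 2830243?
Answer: 4859584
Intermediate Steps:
F(J) = 2 (F(J) = 0 + 2 = 2)
z(B) = -2*B
v(b) = -16 - 8*b (v(b) = (b + 2)*(-8) = (2 + b)*(-8) = -16 - 8*b)
(v(z(-13)) + 2029565) + 2830243 = ((-16 - (-16)*(-13)) + 2029565) + 2830243 = ((-16 - 8*26) + 2029565) + 2830243 = ((-16 - 208) + 2029565) + 2830243 = (-224 + 2029565) + 2830243 = 2029341 + 2830243 = 4859584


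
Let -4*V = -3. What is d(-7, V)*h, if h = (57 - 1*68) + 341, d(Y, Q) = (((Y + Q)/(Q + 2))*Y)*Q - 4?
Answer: 5235/2 ≈ 2617.5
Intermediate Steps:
V = ¾ (V = -¼*(-3) = ¾ ≈ 0.75000)
d(Y, Q) = -4 + Q*Y*(Q + Y)/(2 + Q) (d(Y, Q) = (((Q + Y)/(2 + Q))*Y)*Q - 4 = (Y*(Q + Y)/(2 + Q))*Q - 4 = Q*Y*(Q + Y)/(2 + Q) - 4 = -4 + Q*Y*(Q + Y)/(2 + Q))
h = 330 (h = (57 - 68) + 341 = -11 + 341 = 330)
d(-7, V)*h = ((-8 - 4*¾ + (¾)*(-7)² - 7*(¾)²)/(2 + ¾))*330 = ((-8 - 3 + (¾)*49 - 7*9/16)/(11/4))*330 = (4*(-8 - 3 + 147/4 - 63/16)/11)*330 = ((4/11)*(349/16))*330 = (349/44)*330 = 5235/2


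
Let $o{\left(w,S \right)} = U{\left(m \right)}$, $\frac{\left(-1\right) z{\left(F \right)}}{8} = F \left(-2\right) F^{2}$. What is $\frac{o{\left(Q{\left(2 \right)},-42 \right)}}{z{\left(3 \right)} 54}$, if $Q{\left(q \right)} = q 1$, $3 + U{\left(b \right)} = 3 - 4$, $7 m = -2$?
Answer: $- \frac{1}{5832} \approx -0.00017147$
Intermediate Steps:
$m = - \frac{2}{7}$ ($m = \frac{1}{7} \left(-2\right) = - \frac{2}{7} \approx -0.28571$)
$z{\left(F \right)} = 16 F^{3}$ ($z{\left(F \right)} = - 8 F \left(-2\right) F^{2} = - 8 - 2 F F^{2} = - 8 \left(- 2 F^{3}\right) = 16 F^{3}$)
$U{\left(b \right)} = -4$ ($U{\left(b \right)} = -3 + \left(3 - 4\right) = -3 - 1 = -4$)
$Q{\left(q \right)} = q$
$o{\left(w,S \right)} = -4$
$\frac{o{\left(Q{\left(2 \right)},-42 \right)}}{z{\left(3 \right)} 54} = - \frac{4}{16 \cdot 3^{3} \cdot 54} = - \frac{4}{16 \cdot 27 \cdot 54} = - \frac{4}{432 \cdot 54} = - \frac{4}{23328} = \left(-4\right) \frac{1}{23328} = - \frac{1}{5832}$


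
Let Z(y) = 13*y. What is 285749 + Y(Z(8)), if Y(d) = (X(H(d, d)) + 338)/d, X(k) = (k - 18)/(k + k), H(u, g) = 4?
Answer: 118872929/416 ≈ 2.8575e+5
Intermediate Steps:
X(k) = (-18 + k)/(2*k) (X(k) = (-18 + k)/((2*k)) = (-18 + k)*(1/(2*k)) = (-18 + k)/(2*k))
Y(d) = 1345/(4*d) (Y(d) = ((½)*(-18 + 4)/4 + 338)/d = ((½)*(¼)*(-14) + 338)/d = (-7/4 + 338)/d = 1345/(4*d))
285749 + Y(Z(8)) = 285749 + 1345/(4*((13*8))) = 285749 + (1345/4)/104 = 285749 + (1345/4)*(1/104) = 285749 + 1345/416 = 118872929/416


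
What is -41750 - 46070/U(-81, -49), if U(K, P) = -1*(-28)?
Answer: -607535/14 ≈ -43395.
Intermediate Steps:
U(K, P) = 28
-41750 - 46070/U(-81, -49) = -41750 - 46070/28 = -41750 - 1*23035/14 = -41750 - 23035/14 = -607535/14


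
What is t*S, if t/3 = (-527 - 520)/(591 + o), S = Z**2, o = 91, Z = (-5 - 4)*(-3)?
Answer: -2289789/682 ≈ -3357.5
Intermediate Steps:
Z = 27 (Z = -9*(-3) = 27)
S = 729 (S = 27**2 = 729)
t = -3141/682 (t = 3*((-527 - 520)/(591 + 91)) = 3*(-1047/682) = -3141/682 ≈ -4.6056)
t*S = -3141/682*729 = -2289789/682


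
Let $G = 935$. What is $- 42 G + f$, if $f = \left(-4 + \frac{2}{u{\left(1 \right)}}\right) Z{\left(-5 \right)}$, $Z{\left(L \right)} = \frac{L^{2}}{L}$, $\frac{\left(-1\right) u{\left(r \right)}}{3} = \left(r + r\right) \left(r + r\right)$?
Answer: $- \frac{235495}{6} \approx -39249.0$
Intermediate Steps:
$u{\left(r \right)} = - 12 r^{2}$ ($u{\left(r \right)} = - 3 \left(r + r\right) \left(r + r\right) = - 3 \cdot 2 r 2 r = - 3 \cdot 4 r^{2} = - 12 r^{2}$)
$Z{\left(L \right)} = L$
$f = \frac{125}{6}$ ($f = \left(-4 + \frac{2}{\left(-12\right) 1^{2}}\right) \left(-5\right) = \left(-4 + \frac{2}{\left(-12\right) 1}\right) \left(-5\right) = \left(-4 + \frac{2}{-12}\right) \left(-5\right) = \left(-4 + 2 \left(- \frac{1}{12}\right)\right) \left(-5\right) = \left(-4 - \frac{1}{6}\right) \left(-5\right) = \left(- \frac{25}{6}\right) \left(-5\right) = \frac{125}{6} \approx 20.833$)
$- 42 G + f = \left(-42\right) 935 + \frac{125}{6} = -39270 + \frac{125}{6} = - \frac{235495}{6}$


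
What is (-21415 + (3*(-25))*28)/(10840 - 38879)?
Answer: 23515/28039 ≈ 0.83865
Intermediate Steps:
(-21415 + (3*(-25))*28)/(10840 - 38879) = (-21415 - 75*28)/(-28039) = (-21415 - 2100)*(-1/28039) = -23515*(-1/28039) = 23515/28039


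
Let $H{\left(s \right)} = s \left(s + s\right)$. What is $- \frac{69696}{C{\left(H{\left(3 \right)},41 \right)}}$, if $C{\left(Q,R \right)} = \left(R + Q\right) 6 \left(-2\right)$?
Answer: $\frac{5808}{59} \approx 98.441$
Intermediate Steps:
$H{\left(s \right)} = 2 s^{2}$ ($H{\left(s \right)} = s 2 s = 2 s^{2}$)
$C{\left(Q,R \right)} = - 12 Q - 12 R$ ($C{\left(Q,R \right)} = \left(Q + R\right) 6 \left(-2\right) = \left(6 Q + 6 R\right) \left(-2\right) = - 12 Q - 12 R$)
$- \frac{69696}{C{\left(H{\left(3 \right)},41 \right)}} = - \frac{69696}{- 12 \cdot 2 \cdot 3^{2} - 492} = - \frac{69696}{- 12 \cdot 2 \cdot 9 - 492} = - \frac{69696}{\left(-12\right) 18 - 492} = - \frac{69696}{-216 - 492} = - \frac{69696}{-708} = \left(-69696\right) \left(- \frac{1}{708}\right) = \frac{5808}{59}$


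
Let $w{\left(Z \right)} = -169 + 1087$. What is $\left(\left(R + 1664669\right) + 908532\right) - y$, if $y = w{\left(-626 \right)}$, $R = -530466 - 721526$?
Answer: $1320291$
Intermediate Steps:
$w{\left(Z \right)} = 918$
$R = -1251992$ ($R = -530466 - 721526 = -1251992$)
$y = 918$
$\left(\left(R + 1664669\right) + 908532\right) - y = \left(\left(-1251992 + 1664669\right) + 908532\right) - 918 = \left(412677 + 908532\right) - 918 = 1321209 - 918 = 1320291$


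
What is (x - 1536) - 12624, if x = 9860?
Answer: -4300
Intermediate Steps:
(x - 1536) - 12624 = (9860 - 1536) - 12624 = 8324 - 12624 = -4300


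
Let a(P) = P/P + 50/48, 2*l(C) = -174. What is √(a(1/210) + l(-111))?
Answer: I*√12234/12 ≈ 9.2173*I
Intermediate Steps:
l(C) = -87 (l(C) = (½)*(-174) = -87)
a(P) = 49/24 (a(P) = 1 + 50*(1/48) = 1 + 25/24 = 49/24)
√(a(1/210) + l(-111)) = √(49/24 - 87) = √(-2039/24) = I*√12234/12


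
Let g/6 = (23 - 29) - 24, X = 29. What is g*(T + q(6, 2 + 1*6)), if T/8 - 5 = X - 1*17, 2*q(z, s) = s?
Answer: -25200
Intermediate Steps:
q(z, s) = s/2
g = -180 (g = 6*((23 - 29) - 24) = 6*(-6 - 24) = 6*(-30) = -180)
T = 136 (T = 40 + 8*(29 - 1*17) = 40 + 8*(29 - 17) = 40 + 8*12 = 40 + 96 = 136)
g*(T + q(6, 2 + 1*6)) = -180*(136 + (2 + 1*6)/2) = -180*(136 + (2 + 6)/2) = -180*(136 + (½)*8) = -180*(136 + 4) = -180*140 = -25200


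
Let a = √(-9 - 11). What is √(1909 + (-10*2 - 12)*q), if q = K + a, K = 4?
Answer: √(1781 - 64*I*√5) ≈ 42.236 - 1.6942*I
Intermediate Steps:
a = 2*I*√5 (a = √(-20) = 2*I*√5 ≈ 4.4721*I)
q = 4 + 2*I*√5 ≈ 4.0 + 4.4721*I
√(1909 + (-10*2 - 12)*q) = √(1909 + (-10*2 - 12)*(4 + 2*I*√5)) = √(1909 + (-20 - 12)*(4 + 2*I*√5)) = √(1909 - 32*(4 + 2*I*√5)) = √(1909 + (-128 - 64*I*√5)) = √(1781 - 64*I*√5)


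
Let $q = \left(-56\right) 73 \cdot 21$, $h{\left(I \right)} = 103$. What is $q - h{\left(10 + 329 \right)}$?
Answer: $-85951$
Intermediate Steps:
$q = -85848$ ($q = \left(-4088\right) 21 = -85848$)
$q - h{\left(10 + 329 \right)} = -85848 - 103 = -85951$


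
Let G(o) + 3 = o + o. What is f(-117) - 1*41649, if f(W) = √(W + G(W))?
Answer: -41649 + I*√354 ≈ -41649.0 + 18.815*I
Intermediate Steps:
G(o) = -3 + 2*o (G(o) = -3 + (o + o) = -3 + 2*o)
f(W) = √(-3 + 3*W) (f(W) = √(W + (-3 + 2*W)) = √(-3 + 3*W))
f(-117) - 1*41649 = √(-3 + 3*(-117)) - 1*41649 = √(-3 - 351) - 41649 = √(-354) - 41649 = I*√354 - 41649 = -41649 + I*√354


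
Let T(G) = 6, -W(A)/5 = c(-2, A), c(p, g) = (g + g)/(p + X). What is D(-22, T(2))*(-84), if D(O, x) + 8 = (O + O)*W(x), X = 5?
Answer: -73248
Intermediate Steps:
c(p, g) = 2*g/(5 + p) (c(p, g) = (g + g)/(p + 5) = (2*g)/(5 + p) = 2*g/(5 + p))
W(A) = -10*A/3 (W(A) = -10*A/(5 - 2) = -10*A/3)
D(O, x) = -8 - 20*O*x/3 (D(O, x) = -8 + (O + O)*(-10*x/3) = -8 + (2*O)*(-10*x/3) = -8 - 20*O*x/3)
D(-22, T(2))*(-84) = (-8 - 20/3*(-22)*6)*(-84) = (-8 + 880)*(-84) = 872*(-84) = -73248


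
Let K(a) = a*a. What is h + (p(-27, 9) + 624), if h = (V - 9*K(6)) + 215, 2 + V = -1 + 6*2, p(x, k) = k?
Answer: 533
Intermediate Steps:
K(a) = a²
V = 9 (V = -2 + (-1 + 6*2) = -2 + (-1 + 12) = -2 + 11 = 9)
h = -100 (h = (9 - 9*6²) + 215 = (9 - 9*36) + 215 = (9 - 324) + 215 = -315 + 215 = -100)
h + (p(-27, 9) + 624) = -100 + (9 + 624) = -100 + 633 = 533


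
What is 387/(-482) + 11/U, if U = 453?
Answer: -170009/218346 ≈ -0.77862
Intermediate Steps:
387/(-482) + 11/U = 387/(-482) + 11/453 = 387*(-1/482) + 11*(1/453) = -387/482 + 11/453 = -170009/218346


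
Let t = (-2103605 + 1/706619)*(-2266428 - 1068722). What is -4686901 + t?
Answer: 4957521272318416381/706619 ≈ 7.0158e+12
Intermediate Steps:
t = 4957524584171714100/706619 (t = (-2103605 + 1/706619)*(-3335150) = -1486447261494/706619*(-3335150) = 4957524584171714100/706619 ≈ 7.0158e+12)
-4686901 + t = -4686901 + 4957524584171714100/706619 = 4957521272318416381/706619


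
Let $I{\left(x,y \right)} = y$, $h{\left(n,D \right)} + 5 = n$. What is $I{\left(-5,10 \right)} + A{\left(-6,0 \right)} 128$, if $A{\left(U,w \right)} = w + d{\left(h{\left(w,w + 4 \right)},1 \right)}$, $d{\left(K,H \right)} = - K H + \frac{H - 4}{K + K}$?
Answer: $\frac{3442}{5} \approx 688.4$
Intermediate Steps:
$h{\left(n,D \right)} = -5 + n$
$d{\left(K,H \right)} = \frac{-4 + H}{2 K} - H K$ ($d{\left(K,H \right)} = - H K + \frac{-4 + H}{2 K} = \frac{-4 + H}{2 K} - H K$)
$A{\left(U,w \right)} = w + \frac{- \frac{3}{2} - \left(-5 + w\right)^{2}}{-5 + w}$ ($A{\left(U,w \right)} = w + \frac{-2 + \frac{1}{2} \cdot 1 - 1 \left(-5 + w\right)^{2}}{-5 + w} = w + \frac{-2 + \frac{1}{2} - \left(-5 + w\right)^{2}}{-5 + w} = w + \frac{- \frac{3}{2} - \left(-5 + w\right)^{2}}{-5 + w}$)
$I{\left(-5,10 \right)} + A{\left(-6,0 \right)} 128 = 10 + \frac{-53 + 10 \cdot 0}{2 \left(-5 + 0\right)} 128 = 10 + \frac{-53 + 0}{2 \left(-5\right)} 128 = 10 + \frac{1}{2} \left(- \frac{1}{5}\right) \left(-53\right) 128 = 10 + \frac{53}{10} \cdot 128 = 10 + \frac{3392}{5} = \frac{3442}{5}$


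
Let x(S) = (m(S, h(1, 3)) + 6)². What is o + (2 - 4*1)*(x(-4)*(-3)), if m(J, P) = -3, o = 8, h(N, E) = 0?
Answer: 62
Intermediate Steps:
x(S) = 9 (x(S) = (-3 + 6)² = 3² = 9)
o + (2 - 4*1)*(x(-4)*(-3)) = 8 + (2 - 4*1)*(9*(-3)) = 8 + (2 - 4)*(-27) = 8 - 2*(-27) = 8 + 54 = 62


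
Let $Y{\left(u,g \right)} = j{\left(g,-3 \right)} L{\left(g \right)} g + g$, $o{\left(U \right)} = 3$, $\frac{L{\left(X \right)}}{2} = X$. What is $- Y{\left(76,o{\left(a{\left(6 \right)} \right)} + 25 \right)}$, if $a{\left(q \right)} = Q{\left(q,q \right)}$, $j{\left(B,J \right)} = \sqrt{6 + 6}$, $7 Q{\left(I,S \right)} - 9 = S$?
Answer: $-28 - 3136 \sqrt{3} \approx -5459.7$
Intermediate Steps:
$Q{\left(I,S \right)} = \frac{9}{7} + \frac{S}{7}$
$L{\left(X \right)} = 2 X$
$j{\left(B,J \right)} = 2 \sqrt{3}$ ($j{\left(B,J \right)} = \sqrt{12} = 2 \sqrt{3}$)
$a{\left(q \right)} = \frac{9}{7} + \frac{q}{7}$
$Y{\left(u,g \right)} = g + 4 \sqrt{3} g^{2}$ ($Y{\left(u,g \right)} = 2 \sqrt{3} \cdot 2 g g + g = 4 g \sqrt{3} g + g = 4 \sqrt{3} g^{2} + g = g + 4 \sqrt{3} g^{2}$)
$- Y{\left(76,o{\left(a{\left(6 \right)} \right)} + 25 \right)} = - \left(3 + 25\right) \left(1 + 4 \left(3 + 25\right) \sqrt{3}\right) = - 28 \left(1 + 4 \cdot 28 \sqrt{3}\right) = - 28 \left(1 + 112 \sqrt{3}\right) = - (28 + 3136 \sqrt{3}) = -28 - 3136 \sqrt{3}$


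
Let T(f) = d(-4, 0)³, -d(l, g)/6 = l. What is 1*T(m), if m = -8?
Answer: 13824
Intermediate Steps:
d(l, g) = -6*l
T(f) = 13824 (T(f) = (-6*(-4))³ = 24³ = 13824)
1*T(m) = 1*13824 = 13824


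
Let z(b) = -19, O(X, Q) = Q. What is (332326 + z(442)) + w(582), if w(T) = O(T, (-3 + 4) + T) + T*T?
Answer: 671614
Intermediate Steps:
w(T) = 1 + T + T² (w(T) = ((-3 + 4) + T) + T*T = (1 + T) + T² = 1 + T + T²)
(332326 + z(442)) + w(582) = (332326 - 19) + (1 + 582 + 582²) = 332307 + (1 + 582 + 338724) = 332307 + 339307 = 671614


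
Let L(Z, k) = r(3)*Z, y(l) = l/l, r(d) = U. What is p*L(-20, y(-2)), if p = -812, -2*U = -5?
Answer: 40600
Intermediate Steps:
U = 5/2 (U = -½*(-5) = 5/2 ≈ 2.5000)
r(d) = 5/2
y(l) = 1
L(Z, k) = 5*Z/2
p*L(-20, y(-2)) = -2030*(-20) = -812*(-50) = 40600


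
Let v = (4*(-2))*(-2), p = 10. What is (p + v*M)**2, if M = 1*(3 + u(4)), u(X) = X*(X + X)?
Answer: 324900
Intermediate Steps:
u(X) = 2*X**2 (u(X) = X*(2*X) = 2*X**2)
M = 35 (M = 1*(3 + 2*4**2) = 1*(3 + 2*16) = 1*(3 + 32) = 1*35 = 35)
v = 16 (v = -8*(-2) = 16)
(p + v*M)**2 = (10 + 16*35)**2 = (10 + 560)**2 = 570**2 = 324900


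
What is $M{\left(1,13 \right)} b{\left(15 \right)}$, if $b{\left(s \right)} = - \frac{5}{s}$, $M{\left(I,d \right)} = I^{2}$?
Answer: $- \frac{1}{3} \approx -0.33333$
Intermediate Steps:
$M{\left(1,13 \right)} b{\left(15 \right)} = 1^{2} \left(- \frac{5}{15}\right) = 1 \left(\left(-5\right) \frac{1}{15}\right) = 1 \left(- \frac{1}{3}\right) = - \frac{1}{3}$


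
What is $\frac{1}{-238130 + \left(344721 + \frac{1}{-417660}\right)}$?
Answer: $\frac{417660}{44518797059} \approx 9.3816 \cdot 10^{-6}$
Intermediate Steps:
$\frac{1}{-238130 + \left(344721 + \frac{1}{-417660}\right)} = \frac{1}{-238130 + \left(344721 - \frac{1}{417660}\right)} = \frac{1}{-238130 + \frac{143976172859}{417660}} = \frac{1}{\frac{44518797059}{417660}} = \frac{417660}{44518797059}$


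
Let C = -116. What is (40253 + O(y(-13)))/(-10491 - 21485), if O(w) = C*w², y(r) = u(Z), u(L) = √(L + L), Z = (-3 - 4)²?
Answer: -28885/31976 ≈ -0.90333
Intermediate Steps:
Z = 49 (Z = (-7)² = 49)
u(L) = √2*√L (u(L) = √(2*L) = √2*√L)
y(r) = 7*√2 (y(r) = √2*√49 = √2*7 = 7*√2)
O(w) = -116*w²
(40253 + O(y(-13)))/(-10491 - 21485) = (40253 - 116*(7*√2)²)/(-10491 - 21485) = (40253 - 116*98)/(-31976) = (40253 - 11368)*(-1/31976) = 28885*(-1/31976) = -28885/31976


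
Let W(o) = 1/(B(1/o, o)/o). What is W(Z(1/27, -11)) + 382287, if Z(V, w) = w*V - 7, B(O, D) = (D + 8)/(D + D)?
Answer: 10326749/27 ≈ 3.8247e+5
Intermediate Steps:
B(O, D) = (8 + D)/(2*D) (B(O, D) = (8 + D)/((2*D)) = (8 + D)*(1/(2*D)) = (8 + D)/(2*D))
Z(V, w) = -7 + V*w (Z(V, w) = V*w - 7 = -7 + V*w)
W(o) = 2*o²/(8 + o) (W(o) = 1/(((8 + o)/(2*o))/o) = 1/((8 + o)/(2*o²)) = 2*o²/(8 + o))
W(Z(1/27, -11)) + 382287 = 2*(-7 - 11/27)²/(8 + (-7 - 11/27)) + 382287 = 2*(-200/27)²/(8 - 200/27) + 382287 = 2*(40000/729)/(16/27) + 382287 = 2*(40000/729)*(27/16) + 382287 = 5000/27 + 382287 = 10326749/27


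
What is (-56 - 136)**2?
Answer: 36864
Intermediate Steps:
(-56 - 136)**2 = (-192)**2 = 36864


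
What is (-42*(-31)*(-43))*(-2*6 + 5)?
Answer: 391902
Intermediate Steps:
(-42*(-31)*(-43))*(-2*6 + 5) = (1302*(-43))*(-12 + 5) = -55986*(-7) = 391902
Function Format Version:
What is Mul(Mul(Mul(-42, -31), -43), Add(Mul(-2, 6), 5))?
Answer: 391902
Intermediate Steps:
Mul(Mul(Mul(-42, -31), -43), Add(Mul(-2, 6), 5)) = Mul(Mul(1302, -43), Add(-12, 5)) = Mul(-55986, -7) = 391902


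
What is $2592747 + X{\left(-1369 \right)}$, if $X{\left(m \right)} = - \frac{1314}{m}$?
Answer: $\frac{3549471957}{1369} \approx 2.5927 \cdot 10^{6}$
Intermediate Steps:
$2592747 + X{\left(-1369 \right)} = 2592747 - \frac{1314}{-1369} = 2592747 - - \frac{1314}{1369} = 2592747 + \frac{1314}{1369} = \frac{3549471957}{1369}$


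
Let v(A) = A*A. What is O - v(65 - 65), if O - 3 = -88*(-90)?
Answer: 7923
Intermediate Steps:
v(A) = A²
O = 7923 (O = 3 - 88*(-90) = 3 + 7920 = 7923)
O - v(65 - 65) = 7923 - (65 - 65)² = 7923 - 1*0² = 7923 - 1*0 = 7923 + 0 = 7923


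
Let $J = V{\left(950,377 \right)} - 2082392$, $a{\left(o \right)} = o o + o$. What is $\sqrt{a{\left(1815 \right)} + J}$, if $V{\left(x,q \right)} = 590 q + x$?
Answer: $2 \sqrt{359257} \approx 1198.8$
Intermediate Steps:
$a{\left(o \right)} = o + o^{2}$ ($a{\left(o \right)} = o^{2} + o = o + o^{2}$)
$V{\left(x,q \right)} = x + 590 q$
$J = -1859012$ ($J = \left(950 + 590 \cdot 377\right) - 2082392 = \left(950 + 222430\right) - 2082392 = 223380 - 2082392 = -1859012$)
$\sqrt{a{\left(1815 \right)} + J} = \sqrt{1815 \left(1 + 1815\right) - 1859012} = \sqrt{1815 \cdot 1816 - 1859012} = \sqrt{3296040 - 1859012} = \sqrt{1437028} = 2 \sqrt{359257}$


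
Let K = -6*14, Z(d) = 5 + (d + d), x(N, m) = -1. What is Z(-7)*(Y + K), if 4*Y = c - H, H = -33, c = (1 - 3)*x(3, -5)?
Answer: 2709/4 ≈ 677.25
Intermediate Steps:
c = 2 (c = (1 - 3)*(-1) = -2*(-1) = 2)
Z(d) = 5 + 2*d
K = -84
Y = 35/4 (Y = (2 - 1*(-33))/4 = (2 + 33)/4 = (1/4)*35 = 35/4 ≈ 8.7500)
Z(-7)*(Y + K) = (5 + 2*(-7))*(35/4 - 84) = (5 - 14)*(-301/4) = -9*(-301/4) = 2709/4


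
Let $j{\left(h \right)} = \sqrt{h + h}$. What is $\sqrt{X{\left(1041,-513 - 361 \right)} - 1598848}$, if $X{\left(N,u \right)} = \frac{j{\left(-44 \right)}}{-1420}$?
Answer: $\frac{\sqrt{-805979276800 - 710 i \sqrt{22}}}{710} \approx 2.6123 \cdot 10^{-6} - 1264.5 i$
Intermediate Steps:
$j{\left(h \right)} = \sqrt{2} \sqrt{h}$ ($j{\left(h \right)} = \sqrt{2 h} = \sqrt{2} \sqrt{h}$)
$X{\left(N,u \right)} = - \frac{i \sqrt{22}}{710}$ ($X{\left(N,u \right)} = \frac{\sqrt{2} \sqrt{-44}}{-1420} = \sqrt{2} \cdot 2 i \sqrt{11} \left(- \frac{1}{1420}\right) = 2 i \sqrt{22} \left(- \frac{1}{1420}\right) = - \frac{i \sqrt{22}}{710}$)
$\sqrt{X{\left(1041,-513 - 361 \right)} - 1598848} = \sqrt{- \frac{i \sqrt{22}}{710} - 1598848} = \sqrt{-1598848 - \frac{i \sqrt{22}}{710}}$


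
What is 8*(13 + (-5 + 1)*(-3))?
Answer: 200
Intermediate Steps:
8*(13 + (-5 + 1)*(-3)) = 8*(13 - 4*(-3)) = 8*(13 + 12) = 8*25 = 200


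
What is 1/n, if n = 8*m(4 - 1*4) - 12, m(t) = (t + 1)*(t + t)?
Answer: -1/12 ≈ -0.083333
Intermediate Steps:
m(t) = 2*t*(1 + t) (m(t) = (1 + t)*(2*t) = 2*t*(1 + t))
n = -12 (n = 8*(2*(4 - 1*4)*(1 + (4 - 1*4))) - 12 = 8*(2*(4 - 4)*(1 + (4 - 4))) - 12 = 8*(2*0*(1 + 0)) - 12 = 8*(2*0*1) - 12 = 8*0 - 12 = 0 - 12 = -12)
1/n = 1/(-12) = -1/12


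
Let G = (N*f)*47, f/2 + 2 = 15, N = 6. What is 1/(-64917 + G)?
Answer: -1/57585 ≈ -1.7366e-5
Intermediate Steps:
f = 26 (f = -4 + 2*15 = -4 + 30 = 26)
G = 7332 (G = (6*26)*47 = 156*47 = 7332)
1/(-64917 + G) = 1/(-64917 + 7332) = 1/(-57585) = -1/57585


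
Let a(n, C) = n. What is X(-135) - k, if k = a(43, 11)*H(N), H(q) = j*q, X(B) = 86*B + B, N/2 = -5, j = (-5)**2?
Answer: -995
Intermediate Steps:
j = 25
N = -10 (N = 2*(-5) = -10)
X(B) = 87*B
H(q) = 25*q
k = -10750 (k = 43*(25*(-10)) = 43*(-250) = -10750)
X(-135) - k = 87*(-135) - 1*(-10750) = -11745 + 10750 = -995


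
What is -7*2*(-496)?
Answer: 6944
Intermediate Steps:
-7*2*(-496) = -14*(-496) = 6944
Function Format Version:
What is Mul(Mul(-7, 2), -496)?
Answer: 6944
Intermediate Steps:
Mul(Mul(-7, 2), -496) = Mul(-14, -496) = 6944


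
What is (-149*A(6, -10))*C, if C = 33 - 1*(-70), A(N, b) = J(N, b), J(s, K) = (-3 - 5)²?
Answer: -982208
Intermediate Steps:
J(s, K) = 64 (J(s, K) = (-8)² = 64)
A(N, b) = 64
C = 103 (C = 33 + 70 = 103)
(-149*A(6, -10))*C = -149*64*103 = -9536*103 = -982208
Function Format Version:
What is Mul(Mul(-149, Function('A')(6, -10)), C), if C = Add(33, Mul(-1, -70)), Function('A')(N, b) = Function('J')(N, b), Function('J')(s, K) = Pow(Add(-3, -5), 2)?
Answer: -982208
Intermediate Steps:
Function('J')(s, K) = 64 (Function('J')(s, K) = Pow(-8, 2) = 64)
Function('A')(N, b) = 64
C = 103 (C = Add(33, 70) = 103)
Mul(Mul(-149, Function('A')(6, -10)), C) = Mul(Mul(-149, 64), 103) = Mul(-9536, 103) = -982208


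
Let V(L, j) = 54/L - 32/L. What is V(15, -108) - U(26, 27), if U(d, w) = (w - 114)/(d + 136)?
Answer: 541/270 ≈ 2.0037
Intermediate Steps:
U(d, w) = (-114 + w)/(136 + d)
V(L, j) = 22/L
V(15, -108) - U(26, 27) = 22/15 - (-114 + 27)/(136 + 26) = 22*(1/15) - (-87)/162 = 22/15 - (-87)/162 = 22/15 - 1*(-29/54) = 22/15 + 29/54 = 541/270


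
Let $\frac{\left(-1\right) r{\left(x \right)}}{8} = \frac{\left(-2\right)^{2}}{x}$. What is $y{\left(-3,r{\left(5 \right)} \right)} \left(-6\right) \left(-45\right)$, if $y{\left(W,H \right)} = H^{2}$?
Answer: $\frac{55296}{5} \approx 11059.0$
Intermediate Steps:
$r{\left(x \right)} = - \frac{32}{x}$ ($r{\left(x \right)} = - 8 \frac{\left(-2\right)^{2}}{x} = - 8 \frac{4}{x} = - \frac{32}{x}$)
$y{\left(-3,r{\left(5 \right)} \right)} \left(-6\right) \left(-45\right) = \left(- \frac{32}{5}\right)^{2} \left(-6\right) \left(-45\right) = \frac{1024}{25} \left(-6\right) \left(-45\right) = \left(- \frac{6144}{25}\right) \left(-45\right) = \frac{55296}{5}$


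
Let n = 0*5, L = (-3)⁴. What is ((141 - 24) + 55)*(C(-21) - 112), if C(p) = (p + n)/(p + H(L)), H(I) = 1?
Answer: -95417/5 ≈ -19083.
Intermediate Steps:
L = 81
n = 0
C(p) = p/(1 + p) (C(p) = (p + 0)/(p + 1) = p/(1 + p))
((141 - 24) + 55)*(C(-21) - 112) = ((141 - 24) + 55)*(-21/(1 - 21) - 112) = (117 + 55)*(-21/(-20) - 112) = 172*(-21*(-1/20) - 112) = 172*(21/20 - 112) = 172*(-2219/20) = -95417/5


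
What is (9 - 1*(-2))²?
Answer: 121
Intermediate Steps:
(9 - 1*(-2))² = (9 + 2)² = 11² = 121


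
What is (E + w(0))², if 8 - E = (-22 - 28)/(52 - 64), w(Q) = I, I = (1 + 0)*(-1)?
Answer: 289/36 ≈ 8.0278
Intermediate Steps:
I = -1 (I = 1*(-1) = -1)
w(Q) = -1
E = 23/6 (E = 8 - (-22 - 28)/(52 - 64) = 8 - (-50)/(-12) = 8 - (-50)*(-1)/12 = 8 - 1*25/6 = 8 - 25/6 = 23/6 ≈ 3.8333)
(E + w(0))² = (23/6 - 1)² = (17/6)² = 289/36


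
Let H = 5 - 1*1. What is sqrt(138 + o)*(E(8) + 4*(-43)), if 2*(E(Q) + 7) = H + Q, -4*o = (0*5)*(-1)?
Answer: -173*sqrt(138) ≈ -2032.3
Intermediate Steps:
H = 4 (H = 5 - 1 = 4)
o = 0 (o = -0*5*(-1)/4 = -0*(-1) = -1/4*0 = 0)
E(Q) = -5 + Q/2 (E(Q) = -7 + (4 + Q)/2 = -7 + (2 + Q/2) = -5 + Q/2)
sqrt(138 + o)*(E(8) + 4*(-43)) = sqrt(138 + 0)*((-5 + (1/2)*8) + 4*(-43)) = sqrt(138)*((-5 + 4) - 172) = sqrt(138)*(-1 - 172) = sqrt(138)*(-173) = -173*sqrt(138)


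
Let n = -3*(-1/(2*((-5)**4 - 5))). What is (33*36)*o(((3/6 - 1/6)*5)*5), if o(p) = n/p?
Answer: 2673/7750 ≈ 0.34490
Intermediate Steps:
n = 3/1240 (n = -3*(-1/(2*(625 - 5))) = -3/((-2*620)) = -3/(-1240) = -3*(-1/1240) = 3/1240 ≈ 0.0024194)
o(p) = 3/(1240*p)
(33*36)*o(((3/6 - 1/6)*5)*5) = (33*36)*(3/(1240*((((3/6 - 1/6)*5)*5)))) = 1188*(3/(1240*((((3*(1/6) - 1*1/6)*5)*5)))) = 1188*(3/(1240*((((1/2 - 1/6)*5)*5)))) = 1188*(3/(1240*((((1/3)*5)*5)))) = 1188*(3/(1240*(((5/3)*5)))) = 1188*(3/(1240*(25/3))) = 1188*((3/1240)*(3/25)) = 1188*(9/31000) = 2673/7750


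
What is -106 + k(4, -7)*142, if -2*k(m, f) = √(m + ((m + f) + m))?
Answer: -106 - 71*√5 ≈ -264.76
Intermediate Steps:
k(m, f) = -√(f + 3*m)/2 (k(m, f) = -√(m + ((m + f) + m))/2 = -√(m + ((f + m) + m))/2 = -√(m + (f + 2*m))/2 = -√(f + 3*m)/2)
-106 + k(4, -7)*142 = -106 - √(-7 + 3*4)/2*142 = -106 - √(-7 + 12)/2*142 = -106 - √5/2*142 = -106 - 71*√5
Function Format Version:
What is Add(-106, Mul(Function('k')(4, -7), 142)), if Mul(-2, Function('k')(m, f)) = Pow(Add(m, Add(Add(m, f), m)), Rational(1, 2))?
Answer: Add(-106, Mul(-71, Pow(5, Rational(1, 2)))) ≈ -264.76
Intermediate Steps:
Function('k')(m, f) = Mul(Rational(-1, 2), Pow(Add(f, Mul(3, m)), Rational(1, 2))) (Function('k')(m, f) = Mul(Rational(-1, 2), Pow(Add(m, Add(Add(m, f), m)), Rational(1, 2))) = Mul(Rational(-1, 2), Pow(Add(m, Add(Add(f, m), m)), Rational(1, 2))) = Mul(Rational(-1, 2), Pow(Add(m, Add(f, Mul(2, m))), Rational(1, 2))) = Mul(Rational(-1, 2), Pow(Add(f, Mul(3, m)), Rational(1, 2))))
Add(-106, Mul(Function('k')(4, -7), 142)) = Add(-106, Mul(Mul(Rational(-1, 2), Pow(Add(-7, Mul(3, 4)), Rational(1, 2))), 142)) = Add(-106, Mul(Mul(Rational(-1, 2), Pow(Add(-7, 12), Rational(1, 2))), 142)) = Add(-106, Mul(Mul(Rational(-1, 2), Pow(5, Rational(1, 2))), 142)) = Add(-106, Mul(-71, Pow(5, Rational(1, 2))))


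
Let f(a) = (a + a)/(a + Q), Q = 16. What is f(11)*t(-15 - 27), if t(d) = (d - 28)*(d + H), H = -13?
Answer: 84700/27 ≈ 3137.0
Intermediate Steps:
t(d) = (-28 + d)*(-13 + d) (t(d) = (d - 28)*(d - 13) = (-28 + d)*(-13 + d))
f(a) = 2*a/(16 + a) (f(a) = (a + a)/(a + 16) = (2*a)/(16 + a) = 2*a/(16 + a))
f(11)*t(-15 - 27) = (2*11/(16 + 11))*(364 + (-15 - 27)² - 41*(-15 - 27)) = (2*11/27)*(364 + (-42)² - 41*(-42)) = (2*11*(1/27))*(364 + 1764 + 1722) = (22/27)*3850 = 84700/27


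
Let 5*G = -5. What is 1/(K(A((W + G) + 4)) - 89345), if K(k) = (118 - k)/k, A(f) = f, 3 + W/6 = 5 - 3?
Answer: -3/268156 ≈ -1.1188e-5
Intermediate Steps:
W = -6 (W = -18 + 6*(5 - 3) = -18 + 6*2 = -18 + 12 = -6)
G = -1 (G = (1/5)*(-5) = -1)
K(k) = (118 - k)/k
1/(K(A((W + G) + 4)) - 89345) = 1/((118 - ((-6 - 1) + 4))/((-6 - 1) + 4) - 89345) = 1/((118 - (-7 + 4))/(-7 + 4) - 89345) = 1/((118 - 1*(-3))/(-3) - 89345) = 1/(-(118 + 3)/3 - 89345) = 1/(-1/3*121 - 89345) = 1/(-121/3 - 89345) = 1/(-268156/3) = -3/268156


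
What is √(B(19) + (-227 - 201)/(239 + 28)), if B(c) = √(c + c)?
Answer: √(-114276 + 71289*√38)/267 ≈ 2.1357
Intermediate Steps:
B(c) = √2*√c (B(c) = √(2*c) = √2*√c)
√(B(19) + (-227 - 201)/(239 + 28)) = √(√2*√19 + (-227 - 201)/(239 + 28)) = √(√38 - 428/267) = √(-428/267 + √38)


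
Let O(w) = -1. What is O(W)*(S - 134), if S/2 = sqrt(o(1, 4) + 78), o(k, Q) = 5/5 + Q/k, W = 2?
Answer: 134 - 2*sqrt(83) ≈ 115.78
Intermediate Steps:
o(k, Q) = 1 + Q/k (o(k, Q) = 5*(1/5) + Q/k = 1 + Q/k)
S = 2*sqrt(83) (S = 2*sqrt((4 + 1)/1 + 78) = 2*sqrt(1*5 + 78) = 2*sqrt(5 + 78) = 2*sqrt(83) ≈ 18.221)
O(W)*(S - 134) = -(2*sqrt(83) - 134) = -(-134 + 2*sqrt(83)) = 134 - 2*sqrt(83)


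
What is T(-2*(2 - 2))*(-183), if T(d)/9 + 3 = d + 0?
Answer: 4941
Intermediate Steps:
T(d) = -27 + 9*d (T(d) = -27 + 9*(d + 0) = -27 + 9*d)
T(-2*(2 - 2))*(-183) = (-27 + 9*(-2*(2 - 2)))*(-183) = (-27 + 9*(-2*0))*(-183) = (-27 + 9*0)*(-183) = (-27 + 0)*(-183) = -27*(-183) = 4941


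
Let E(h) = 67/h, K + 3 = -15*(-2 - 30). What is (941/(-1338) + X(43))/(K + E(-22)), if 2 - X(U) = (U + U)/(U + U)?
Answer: 4367/6975663 ≈ 0.00062603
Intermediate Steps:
K = 477 (K = -3 - 15*(-2 - 30) = -3 - 15*(-32) = -3 + 480 = 477)
X(U) = 1 (X(U) = 2 - (U + U)/(U + U) = 2 - 2*U/(2*U) = 2 - 2*U*1/(2*U) = 2 - 1*1 = 2 - 1 = 1)
(941/(-1338) + X(43))/(K + E(-22)) = (941/(-1338) + 1)/(477 + 67/(-22)) = (941*(-1/1338) + 1)/(477 + 67*(-1/22)) = (-941/1338 + 1)/(477 - 67/22) = 397/(1338*(10427/22)) = (397/1338)*(22/10427) = 4367/6975663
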